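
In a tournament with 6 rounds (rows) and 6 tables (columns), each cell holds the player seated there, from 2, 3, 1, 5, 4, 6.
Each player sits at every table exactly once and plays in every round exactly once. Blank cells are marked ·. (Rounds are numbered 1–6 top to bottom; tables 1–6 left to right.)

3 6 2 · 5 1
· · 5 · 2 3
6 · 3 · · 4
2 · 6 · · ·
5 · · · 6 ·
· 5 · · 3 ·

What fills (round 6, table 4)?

2

Round 1, table 4: round 1 has {2, 3, 1, 5, 6} and table 4 has {}, leaving only 4.
Round 3, table 5: round 3 has {3, 4, 6} and table 5 has {2, 3, 5, 6}, leaving only 1.
Round 3, table 2: round 3 has {3, 1, 4, 6} and table 2 has {5, 6}, leaving only 2.
Round 3, table 4: round 3 has {2, 3, 1, 4, 6} and table 4 has {4}, leaving only 5.
Round 4, table 5: round 4 has {2, 6} and table 5 has {2, 3, 1, 5, 6}, leaving only 4.
Round 4, table 6: round 4 has {2, 4, 6} and table 6 has {3, 1, 4}, leaving only 5.
Round 5, table 6: round 5 has {5, 6} and table 6 has {3, 1, 5, 4}, leaving only 2.
Round 6, table 6: round 6 has {3, 5} and table 6 has {2, 3, 1, 5, 4}, leaving only 6.
Round 6, table 4 is narrowed to {2, 1}.
If it were 1, then round 5, table 4 would be left with no valid symbol.
So round 6, table 4 must be 2.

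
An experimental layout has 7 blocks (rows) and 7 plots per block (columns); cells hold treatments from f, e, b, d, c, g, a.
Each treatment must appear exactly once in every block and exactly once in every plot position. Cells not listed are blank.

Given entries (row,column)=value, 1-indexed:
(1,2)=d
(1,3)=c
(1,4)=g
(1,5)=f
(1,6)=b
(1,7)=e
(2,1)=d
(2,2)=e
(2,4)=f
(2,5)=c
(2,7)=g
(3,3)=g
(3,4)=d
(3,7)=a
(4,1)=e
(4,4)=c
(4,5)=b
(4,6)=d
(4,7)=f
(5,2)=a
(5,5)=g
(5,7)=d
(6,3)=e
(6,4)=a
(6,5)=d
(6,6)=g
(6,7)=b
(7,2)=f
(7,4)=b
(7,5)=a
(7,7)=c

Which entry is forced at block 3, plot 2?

b

Block 1, plot 1: block 1 has {f, e, b, d, c, g} and plot 1 has {e, d}, leaving only a.
Block 2, plot 6: block 2 has {f, e, d, c, g} and plot 6 has {b, d, g}, leaving only a.
Block 2, plot 3: block 2 has {f, e, d, c, g, a} and plot 3 has {e, c, g}, leaving only b.
Block 3, plot 5: block 3 has {d, g, a} and plot 5 has {f, b, d, c, g, a}, leaving only e.
Block 4, plot 2: block 4 has {f, e, b, d, c} and plot 2 has {f, e, d, a}, leaving only g.
Block 4, plot 3: block 4 has {f, e, b, d, c, g} and plot 3 has {e, b, c, g}, leaving only a.
Block 5, plot 3: block 5 has {d, g, a} and plot 3 has {e, b, c, g, a}, leaving only f.
Block 5, plot 4: block 5 has {f, d, g, a} and plot 4 has {f, b, d, c, g, a}, leaving only e.
Block 5, plot 6: block 5 has {f, e, d, g, a} and plot 6 has {b, d, g, a}, leaving only c.
Block 3, plot 6: block 3 has {e, d, g, a} and plot 6 has {b, d, c, g, a}, leaving only f.
Block 5, plot 1: block 5 has {f, e, d, c, g, a} and plot 1 has {e, d, a}, leaving only b.
Block 3, plot 1: block 3 has {f, e, d, g, a} and plot 1 has {e, b, d, a}, leaving only c.
Block 3 already has {f, e, d, c, g, a} and plot 2 already has {f, e, d, g, a}, so block 3, plot 2 must be b.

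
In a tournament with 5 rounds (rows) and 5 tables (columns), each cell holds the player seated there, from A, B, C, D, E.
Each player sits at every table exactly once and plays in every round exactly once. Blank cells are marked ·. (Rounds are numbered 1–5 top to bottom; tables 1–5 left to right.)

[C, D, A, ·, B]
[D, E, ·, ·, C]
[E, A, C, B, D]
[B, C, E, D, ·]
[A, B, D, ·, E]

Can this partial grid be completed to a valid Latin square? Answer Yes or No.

No round or table among the givens repeats a symbol, and propagating forced cells runs into no contradiction.
One valid completion exists (for instance, C D A E B / D E B A C / E A C B D / B C E D A / A B D C E).

Yes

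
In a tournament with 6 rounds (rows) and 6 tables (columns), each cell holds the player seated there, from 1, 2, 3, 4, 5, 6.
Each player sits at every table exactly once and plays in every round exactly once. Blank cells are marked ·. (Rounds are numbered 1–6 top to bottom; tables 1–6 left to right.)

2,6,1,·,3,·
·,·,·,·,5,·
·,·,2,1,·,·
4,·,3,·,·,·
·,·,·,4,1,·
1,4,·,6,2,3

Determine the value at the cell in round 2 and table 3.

4

Round 1, table 4: round 1 has {1, 2, 3, 6} and table 4 has {1, 4, 6}, leaving only 5.
Round 1, table 6: round 1 has {1, 2, 3, 5, 6} and table 6 has {3}, leaving only 4.
Round 4, table 4: round 4 has {3, 4} and table 4 has {1, 4, 5, 6}, leaving only 2.
Round 2, table 4: round 2 has {5} and table 4 has {1, 2, 4, 5, 6}, leaving only 3.
Round 2, table 1: round 2 has {3, 5} and table 1 has {1, 2, 4}, leaving only 6.
Round 2 already has {3, 5, 6} and table 3 already has {1, 2, 3}, so round 2, table 3 must be 4.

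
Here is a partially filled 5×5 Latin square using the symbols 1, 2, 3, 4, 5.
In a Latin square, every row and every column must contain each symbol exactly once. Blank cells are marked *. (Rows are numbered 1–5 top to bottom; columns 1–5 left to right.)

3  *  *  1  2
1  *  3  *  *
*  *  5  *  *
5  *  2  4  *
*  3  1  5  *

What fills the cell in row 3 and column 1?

4

Row 1, column 3: row 1 has {1, 2, 3} and column 3 has {1, 2, 3, 5}, leaving only 4.
Row 1, column 2: row 1 has {1, 2, 3, 4} and column 2 has {3}, leaving only 5.
Row 2, column 4: row 2 has {1, 3} and column 4 has {1, 4, 5}, leaving only 2.
Row 2, column 2: row 2 has {1, 2, 3} and column 2 has {3, 5}, leaving only 4.
Row 2, column 5: row 2 has {1, 2, 3, 4} and column 5 has {2}, leaving only 5.
Row 3, column 4: row 3 has {5} and column 4 has {1, 2, 4, 5}, leaving only 3.
Row 4, column 2: row 4 has {2, 4, 5} and column 2 has {3, 4, 5}, leaving only 1.
Row 3, column 2: row 3 has {3, 5} and column 2 has {1, 3, 4, 5}, leaving only 2.
Row 3 already has {2, 3, 5} and column 1 already has {1, 3, 5}, so row 3, column 1 must be 4.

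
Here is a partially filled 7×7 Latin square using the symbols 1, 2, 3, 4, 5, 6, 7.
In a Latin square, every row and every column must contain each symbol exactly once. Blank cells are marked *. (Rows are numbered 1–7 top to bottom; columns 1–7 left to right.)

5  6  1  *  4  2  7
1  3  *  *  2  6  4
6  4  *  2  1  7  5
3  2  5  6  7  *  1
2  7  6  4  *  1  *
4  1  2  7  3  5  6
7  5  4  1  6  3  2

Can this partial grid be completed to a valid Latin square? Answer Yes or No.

No row or column among the givens repeats a symbol, and propagating forced cells runs into no contradiction.
One valid completion exists (for instance, 5 6 1 3 4 2 7 / 1 3 7 5 2 6 4 / 6 4 3 2 1 7 5 / 3 2 5 6 7 4 1 / 2 7 6 4 5 1 3 / 4 1 2 7 3 5 6 / 7 5 4 1 6 3 2).

Yes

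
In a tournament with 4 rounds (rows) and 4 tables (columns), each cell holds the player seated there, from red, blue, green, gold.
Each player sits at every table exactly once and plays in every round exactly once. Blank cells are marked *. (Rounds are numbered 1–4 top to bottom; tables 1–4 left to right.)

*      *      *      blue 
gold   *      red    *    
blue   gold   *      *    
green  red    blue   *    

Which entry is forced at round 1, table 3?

Round 1, table 1: round 1 has {blue} and table 1 has {blue, green, gold}, leaving only red.
Round 1, table 2: round 1 has {red, blue} and table 2 has {red, gold}, leaving only green.
Round 1 already has {red, blue, green} and table 3 already has {red, blue}, so round 1, table 3 must be gold.

gold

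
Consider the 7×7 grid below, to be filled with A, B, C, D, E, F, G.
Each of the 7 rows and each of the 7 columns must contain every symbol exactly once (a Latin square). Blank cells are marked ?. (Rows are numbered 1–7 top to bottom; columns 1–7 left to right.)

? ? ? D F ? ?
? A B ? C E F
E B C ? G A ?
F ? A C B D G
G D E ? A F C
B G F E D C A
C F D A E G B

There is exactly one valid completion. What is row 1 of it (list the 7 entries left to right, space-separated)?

Row 1, column 1: row 1 has {D, F} and column 1 has {B, C, E, F, G}, leaving only A.
Row 1, column 3: row 1 has {A, D, F} and column 3 has {A, B, C, D, E, F}, leaving only G.
Row 1, column 6: row 1 has {A, D, F, G} and column 6 has {A, C, D, E, F, G}, leaving only B.
Row 1, column 7: row 1 has {A, B, D, F, G} and column 7 has {A, B, C, F, G}, leaving only E.
Row 1, column 2: row 1 has {A, B, D, E, F, G} and column 2 has {A, B, D, F, G}, leaving only C.
So row 1 reads: A C G D F B E.

A C G D F B E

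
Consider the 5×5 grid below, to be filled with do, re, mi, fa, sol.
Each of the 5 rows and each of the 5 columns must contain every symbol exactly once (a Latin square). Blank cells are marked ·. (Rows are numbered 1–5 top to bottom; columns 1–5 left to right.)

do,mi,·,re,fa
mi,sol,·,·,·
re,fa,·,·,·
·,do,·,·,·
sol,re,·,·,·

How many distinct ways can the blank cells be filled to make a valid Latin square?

6

Row 1, column 3: eliminating its row and column leaves {sol}.
Row 2, column 3: eliminating its row and column leaves {do, re, fa}.
Row 2, column 4: eliminating its row and column leaves {do, fa}.
Row 2, column 5: eliminating its row and column leaves {do, re}.
Row 3, column 3: eliminating its row and column leaves {do, mi, sol}.
Row 3, column 4: eliminating its row and column leaves {do, mi, sol}.
Row 3, column 5: eliminating its row and column leaves {do, mi, sol}.
Row 4, column 1: eliminating its row and column leaves {fa}.
Row 4, column 3: eliminating its row and column leaves {re, mi, fa, sol}.
Row 4, column 4: eliminating its row and column leaves {mi, fa, sol}.
Row 4, column 5: eliminating its row and column leaves {re, mi, sol}.
Row 5, column 3: eliminating its row and column leaves {do, mi, fa}.
Row 5, column 4: eliminating its row and column leaves {do, mi, fa}.
Row 5, column 5: eliminating its row and column leaves {do, mi}.
Enumerating the assignments across these blanks that avoid any row or column repeat gives 6 completions.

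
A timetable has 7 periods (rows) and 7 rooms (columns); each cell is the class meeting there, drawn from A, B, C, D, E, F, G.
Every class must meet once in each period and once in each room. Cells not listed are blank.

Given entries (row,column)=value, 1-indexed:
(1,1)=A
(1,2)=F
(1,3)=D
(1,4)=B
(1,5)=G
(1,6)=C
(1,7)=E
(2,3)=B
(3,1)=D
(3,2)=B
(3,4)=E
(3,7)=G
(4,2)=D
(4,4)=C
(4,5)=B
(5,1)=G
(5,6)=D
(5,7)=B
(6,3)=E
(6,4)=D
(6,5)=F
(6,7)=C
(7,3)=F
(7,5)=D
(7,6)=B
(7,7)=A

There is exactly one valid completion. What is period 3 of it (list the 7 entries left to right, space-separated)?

D B C E A F G

Period 4, room 7: period 4 has {B, C, D} and room 7 has {A, B, C, E, G}, leaving only F.
Period 2, room 7: period 2 has {B} and room 7 has {A, B, C, E, F, G}, leaving only D.
Period 4, room 1: period 4 has {B, C, D, F} and room 1 has {A, D, G}, leaving only E.
Period 6, room 1: period 6 has {C, D, E, F} and room 1 has {A, D, E, G}, leaving only B.
Period 7, room 1: period 7 has {A, B, D, F} and room 1 has {A, B, D, E, G}, leaving only C.
Period 2, room 1: period 2 has {B, D} and room 1 has {A, B, C, D, E, G}, leaving only F.
Period 7, room 4: period 7 has {A, B, C, D, F} and room 4 has {B, C, D, E}, leaving only G.
Period 2, room 4: period 2 has {B, D, F} and room 4 has {B, C, D, E, G}, leaving only A.
Period 5, room 4: period 5 has {B, D, G} and room 4 has {A, B, C, D, E, G}, leaving only F.
Period 7, room 2: period 7 has {A, B, C, D, F, G} and room 2 has {B, D, F}, leaving only E.
Period 3, room 3 is narrowed to {A, C}; only C is consistent with the remaining cells.
Period 3, room 5: period 3 has {B, C, D, E, G} and room 5 has {B, D, F, G}, leaving only A.
Period 3, room 6: period 3 has {A, B, C, D, E, G} and room 6 has {B, C, D}, leaving only F.
So period 3 reads: D B C E A F G.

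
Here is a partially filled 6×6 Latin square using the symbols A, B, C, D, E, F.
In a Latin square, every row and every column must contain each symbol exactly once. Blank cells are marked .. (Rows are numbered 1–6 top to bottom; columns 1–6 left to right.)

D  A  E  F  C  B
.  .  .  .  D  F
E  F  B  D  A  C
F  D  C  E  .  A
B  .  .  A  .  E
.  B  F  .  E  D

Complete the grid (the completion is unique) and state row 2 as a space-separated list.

C E A B D F

Row 2, column 3: row 2 has {D, F} and column 3 has {B, C, E, F}, leaving only A.
Row 2, column 1: row 2 has {A, D, F} and column 1 has {B, D, E, F}, leaving only C.
Row 2, column 2: row 2 has {A, C, D, F} and column 2 has {A, B, D, F}, leaving only E.
Row 2, column 4: row 2 has {A, C, D, E, F} and column 4 has {A, D, E, F}, leaving only B.
So row 2 reads: C E A B D F.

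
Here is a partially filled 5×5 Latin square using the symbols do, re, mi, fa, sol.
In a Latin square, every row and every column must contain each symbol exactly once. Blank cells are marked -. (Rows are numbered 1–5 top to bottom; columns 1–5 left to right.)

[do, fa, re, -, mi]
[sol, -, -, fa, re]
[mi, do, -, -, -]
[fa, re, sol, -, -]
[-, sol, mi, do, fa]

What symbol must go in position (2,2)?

mi

Row 2 already has {re, fa, sol} and column 2 already has {do, re, fa, sol}, so row 2, column 2 must be mi.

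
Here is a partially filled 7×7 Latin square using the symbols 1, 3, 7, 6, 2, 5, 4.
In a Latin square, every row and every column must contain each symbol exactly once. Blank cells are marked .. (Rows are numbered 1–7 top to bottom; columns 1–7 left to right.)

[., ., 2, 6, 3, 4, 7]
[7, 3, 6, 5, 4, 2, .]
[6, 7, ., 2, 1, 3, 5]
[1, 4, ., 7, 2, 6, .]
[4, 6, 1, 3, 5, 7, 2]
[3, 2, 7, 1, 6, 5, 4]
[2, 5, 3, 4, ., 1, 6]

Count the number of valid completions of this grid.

1

Row 1, column 1: eliminating its row and column leaves {5}.
Row 1, column 2: eliminating its row and column leaves {1}.
Row 2, column 7: eliminating its row and column leaves {1}.
Row 3, column 3: eliminating its row and column leaves {4}.
Row 4, column 3: eliminating its row and column leaves {5}.
Row 4, column 7: eliminating its row and column leaves {3}.
Row 7, column 5: eliminating its row and column leaves {7}.
Only one assignment across all blanks avoids any row or column repeat, giving 1 completion.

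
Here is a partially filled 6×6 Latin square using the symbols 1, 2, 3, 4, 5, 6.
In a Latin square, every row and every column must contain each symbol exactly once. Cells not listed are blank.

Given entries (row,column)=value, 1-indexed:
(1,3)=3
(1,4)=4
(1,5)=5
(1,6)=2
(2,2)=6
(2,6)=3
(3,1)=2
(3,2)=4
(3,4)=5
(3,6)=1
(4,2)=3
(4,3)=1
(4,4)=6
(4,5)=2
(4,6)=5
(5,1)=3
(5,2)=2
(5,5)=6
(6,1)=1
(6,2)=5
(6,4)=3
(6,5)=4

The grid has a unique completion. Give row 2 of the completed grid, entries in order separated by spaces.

Row 2, column 5: row 2 has {3, 6} and column 5 has {2, 4, 5, 6}, leaving only 1.
Row 2, column 4: row 2 has {1, 3, 6} and column 4 has {3, 4, 5, 6}, leaving only 2.
Row 1, column 1: row 1 has {2, 3, 4, 5} and column 1 has {1, 2, 3}, leaving only 6.
Row 1, column 2: row 1 has {2, 3, 4, 5, 6} and column 2 has {2, 3, 4, 5, 6}, leaving only 1.
Row 3, column 3: row 3 has {1, 2, 4, 5} and column 3 has {1, 3}, leaving only 6.
Row 3, column 5: row 3 has {1, 2, 4, 5, 6} and column 5 has {1, 2, 4, 5, 6}, leaving only 3.
Row 4, column 1: row 4 has {1, 2, 3, 5, 6} and column 1 has {1, 2, 3, 6}, leaving only 4.
Row 2, column 1: row 2 has {1, 2, 3, 6} and column 1 has {1, 2, 3, 4, 6}, leaving only 5.
Row 2, column 3: row 2 has {1, 2, 3, 5, 6} and column 3 has {1, 3, 6}, leaving only 4.
So row 2 reads: 5 6 4 2 1 3.

5 6 4 2 1 3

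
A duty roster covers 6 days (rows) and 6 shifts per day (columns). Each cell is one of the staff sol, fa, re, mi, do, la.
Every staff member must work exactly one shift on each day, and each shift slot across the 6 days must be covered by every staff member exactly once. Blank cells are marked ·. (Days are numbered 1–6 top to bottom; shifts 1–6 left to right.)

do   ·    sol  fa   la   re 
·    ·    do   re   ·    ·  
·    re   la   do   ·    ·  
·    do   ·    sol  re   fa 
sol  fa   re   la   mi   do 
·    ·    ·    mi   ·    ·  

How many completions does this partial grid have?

Day 1, shift 2: eliminating its day and shift leaves {mi}.
Day 2, shift 1: eliminating its day and shift leaves {fa, mi, la}.
Day 2, shift 2: eliminating its day and shift leaves {sol, mi, la}.
Day 2, shift 5: eliminating its day and shift leaves {sol, fa}.
Day 2, shift 6: eliminating its day and shift leaves {sol, mi, la}.
Day 3, shift 1: eliminating its day and shift leaves {fa, mi}.
Day 3, shift 5: eliminating its day and shift leaves {sol, fa}.
Day 3, shift 6: eliminating its day and shift leaves {sol, mi}.
Day 4, shift 1: eliminating its day and shift leaves {mi, la}.
Day 4, shift 3: eliminating its day and shift leaves {mi}.
Day 6, shift 1: eliminating its day and shift leaves {fa, re, la}.
Day 6, shift 2: eliminating its day and shift leaves {sol, la}.
Day 6, shift 3: eliminating its day and shift leaves {fa}.
Day 6, shift 5: eliminating its day and shift leaves {sol, fa, do}.
Day 6, shift 6: eliminating its day and shift leaves {sol, la}.
Enumerating the assignments across these blanks that avoid any day or shift repeat gives 3 completions.

3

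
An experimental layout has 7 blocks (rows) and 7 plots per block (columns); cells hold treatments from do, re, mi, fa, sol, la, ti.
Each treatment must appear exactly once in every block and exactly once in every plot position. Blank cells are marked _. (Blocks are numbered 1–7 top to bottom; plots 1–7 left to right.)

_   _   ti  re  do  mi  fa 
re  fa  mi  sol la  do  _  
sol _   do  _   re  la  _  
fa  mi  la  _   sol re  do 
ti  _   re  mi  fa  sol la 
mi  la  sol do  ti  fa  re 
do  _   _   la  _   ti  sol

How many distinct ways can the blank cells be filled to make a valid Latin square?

1

Block 1, plot 1: eliminating its block and plot leaves {la}.
Block 1, plot 2: eliminating its block and plot leaves {sol}.
Block 2, plot 7: eliminating its block and plot leaves {ti}.
Block 3, plot 2: eliminating its block and plot leaves {ti}.
Block 3, plot 4: eliminating its block and plot leaves {fa, ti}.
Block 3, plot 7: eliminating its block and plot leaves {mi, ti}.
Block 4, plot 4: eliminating its block and plot leaves {ti}.
Block 5, plot 2: eliminating its block and plot leaves {do}.
Block 7, plot 2: eliminating its block and plot leaves {re}.
Block 7, plot 3: eliminating its block and plot leaves {fa}.
Block 7, plot 5: eliminating its block and plot leaves {mi}.
Only one assignment across all blanks avoids any block or plot repeat, giving 1 completion.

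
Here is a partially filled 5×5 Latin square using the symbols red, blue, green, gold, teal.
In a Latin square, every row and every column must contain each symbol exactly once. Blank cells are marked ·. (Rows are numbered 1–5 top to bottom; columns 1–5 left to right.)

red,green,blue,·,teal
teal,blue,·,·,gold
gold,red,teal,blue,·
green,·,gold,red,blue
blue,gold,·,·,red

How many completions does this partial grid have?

Row 1, column 4: eliminating its row and column leaves {gold}.
Row 2, column 3: eliminating its row and column leaves {red, green}.
Row 2, column 4: eliminating its row and column leaves {green}.
Row 3, column 5: eliminating its row and column leaves {green}.
Row 4, column 2: eliminating its row and column leaves {teal}.
Row 5, column 3: eliminating its row and column leaves {green}.
Row 5, column 4: eliminating its row and column leaves {green, teal}.
Only one assignment across all blanks avoids any row or column repeat, giving 1 completion.

1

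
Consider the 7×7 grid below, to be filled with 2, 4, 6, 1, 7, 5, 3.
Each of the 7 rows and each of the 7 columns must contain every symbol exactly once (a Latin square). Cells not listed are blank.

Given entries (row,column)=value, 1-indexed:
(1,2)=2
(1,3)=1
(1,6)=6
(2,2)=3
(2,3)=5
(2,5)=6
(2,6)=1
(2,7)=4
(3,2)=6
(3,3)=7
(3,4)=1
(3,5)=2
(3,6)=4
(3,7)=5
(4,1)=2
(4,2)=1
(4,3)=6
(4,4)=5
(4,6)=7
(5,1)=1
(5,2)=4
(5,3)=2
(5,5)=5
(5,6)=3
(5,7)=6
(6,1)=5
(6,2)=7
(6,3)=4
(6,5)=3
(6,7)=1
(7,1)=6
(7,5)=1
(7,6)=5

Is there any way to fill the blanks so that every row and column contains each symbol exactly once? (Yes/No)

Row 7, column 2: row 7 together with column 2 already contain {2, 4, 6, 1, 7, 5, 3} — every symbol — so nothing can go there. The grid has no valid completion.

No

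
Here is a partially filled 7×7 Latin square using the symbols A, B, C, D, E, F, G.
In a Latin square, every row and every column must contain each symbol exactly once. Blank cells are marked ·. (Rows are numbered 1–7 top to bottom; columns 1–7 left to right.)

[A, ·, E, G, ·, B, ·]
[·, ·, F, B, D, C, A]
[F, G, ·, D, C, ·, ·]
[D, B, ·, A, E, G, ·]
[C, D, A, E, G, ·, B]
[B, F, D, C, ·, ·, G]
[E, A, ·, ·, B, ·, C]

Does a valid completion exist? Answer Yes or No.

Yes

No row or column among the givens repeats a symbol, and propagating forced cells runs into no contradiction.
One valid completion exists (for instance, A C E G F B D / G E F B D C A / F G B D C A E / D B C A E G F / C D A E G F B / B F D C A E G / E A G F B D C).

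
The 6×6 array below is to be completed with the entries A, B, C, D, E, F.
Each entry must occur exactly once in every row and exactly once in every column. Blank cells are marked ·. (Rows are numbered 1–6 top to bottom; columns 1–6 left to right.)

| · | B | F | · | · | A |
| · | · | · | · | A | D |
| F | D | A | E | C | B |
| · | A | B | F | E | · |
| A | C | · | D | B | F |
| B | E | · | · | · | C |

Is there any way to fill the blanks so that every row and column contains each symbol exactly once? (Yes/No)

Row 4, column 6: row 4 together with column 6 already contain {A, B, C, D, E, F} — every symbol — so nothing can go there. The grid has no valid completion.

No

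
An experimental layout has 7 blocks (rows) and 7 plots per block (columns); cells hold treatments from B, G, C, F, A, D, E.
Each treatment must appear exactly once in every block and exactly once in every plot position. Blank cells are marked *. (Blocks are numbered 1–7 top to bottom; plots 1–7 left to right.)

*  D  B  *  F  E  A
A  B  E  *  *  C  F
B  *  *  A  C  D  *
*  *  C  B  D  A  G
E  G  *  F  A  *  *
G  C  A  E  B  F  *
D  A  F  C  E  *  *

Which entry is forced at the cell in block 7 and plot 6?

Block 1, plot 1: block 1 has {B, F, A, D, E} and plot 1 has {B, G, A, D, E}, leaving only C.
Block 1, plot 4: block 1 has {B, C, F, A, D, E} and plot 4 has {B, C, F, A, E}, leaving only G.
Block 2, plot 4: block 2 has {B, C, F, A, E} and plot 4 has {B, G, C, F, A, E}, leaving only D.
Block 2, plot 5: block 2 has {B, C, F, A, D, E} and plot 5 has {B, C, F, A, D, E}, leaving only G.
Block 3, plot 3: block 3 has {B, C, A, D} and plot 3 has {B, C, F, A, E}, leaving only G.
Block 3, plot 7: block 3 has {B, G, C, A, D} and plot 7 has {G, F, A}, leaving only E.
Block 3, plot 2: block 3 has {B, G, C, A, D, E} and plot 2 has {B, G, C, A, D}, leaving only F.
Block 4, plot 1: block 4 has {B, G, C, A, D} and plot 1 has {B, G, C, A, D, E}, leaving only F.
Block 4, plot 2: block 4 has {B, G, C, F, A, D} and plot 2 has {B, G, C, F, A, D}, leaving only E.
Block 5, plot 3: block 5 has {G, F, A, E} and plot 3 has {B, G, C, F, A, E}, leaving only D.
Block 5, plot 6: block 5 has {G, F, A, D, E} and plot 6 has {C, F, A, D, E}, leaving only B.
Block 7 already has {C, F, A, D, E} and plot 6 already has {B, C, F, A, D, E}, so block 7, plot 6 must be G.

G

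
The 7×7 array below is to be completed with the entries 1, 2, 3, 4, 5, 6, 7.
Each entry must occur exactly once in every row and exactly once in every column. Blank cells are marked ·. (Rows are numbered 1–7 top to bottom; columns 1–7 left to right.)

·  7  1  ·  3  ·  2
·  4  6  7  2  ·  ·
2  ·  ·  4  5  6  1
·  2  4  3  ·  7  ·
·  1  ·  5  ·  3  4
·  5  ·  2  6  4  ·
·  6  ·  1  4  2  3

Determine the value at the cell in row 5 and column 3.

Row 1, column 4: row 1 has {1, 2, 3, 7} and column 4 has {1, 2, 3, 4, 5, 7}, leaving only 6.
Row 1, column 6: row 1 has {1, 2, 3, 6, 7} and column 6 has {2, 3, 4, 6, 7}, leaving only 5.
Row 1, column 1: row 1 has {1, 2, 3, 5, 6, 7} and column 1 has {2}, leaving only 4.
Row 2, column 6: row 2 has {2, 4, 6, 7} and column 6 has {2, 3, 4, 5, 6, 7}, leaving only 1.
Row 2, column 7: row 2 has {1, 2, 4, 6, 7} and column 7 has {1, 2, 3, 4}, leaving only 5.
Row 2, column 1: row 2 has {1, 2, 4, 5, 6, 7} and column 1 has {2, 4}, leaving only 3.
Row 3, column 2: row 3 has {1, 2, 4, 5, 6} and column 2 has {1, 2, 4, 5, 6, 7}, leaving only 3.
Row 3, column 3: row 3 has {1, 2, 3, 4, 5, 6} and column 3 has {1, 4, 6}, leaving only 7.
Row 5 already has {1, 3, 4, 5} and column 3 already has {1, 4, 6, 7}, so row 5, column 3 must be 2.

2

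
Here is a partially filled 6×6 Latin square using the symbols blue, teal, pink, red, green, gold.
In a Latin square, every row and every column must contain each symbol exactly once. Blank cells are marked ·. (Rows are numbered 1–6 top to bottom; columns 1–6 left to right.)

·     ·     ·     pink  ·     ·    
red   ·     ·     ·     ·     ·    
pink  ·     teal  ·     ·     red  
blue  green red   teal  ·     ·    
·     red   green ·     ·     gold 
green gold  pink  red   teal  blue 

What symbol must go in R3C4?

Row 3, column 2: row 3 has {teal, pink, red} and column 2 has {red, green, gold}, leaving only blue.
Row 1, column 2: row 1 has {pink} and column 2 has {blue, red, green, gold}, leaving only teal.
Row 1, column 1: row 1 has {teal, pink} and column 1 has {blue, pink, red, green}, leaving only gold.
Row 1, column 3: row 1 has {teal, pink, gold} and column 3 has {teal, pink, red, green}, leaving only blue.
Row 1, column 6: row 1 has {blue, teal, pink, gold} and column 6 has {blue, red, gold}, leaving only green.
Row 1, column 5: row 1 has {blue, teal, pink, green, gold} and column 5 has {teal}, leaving only red.
Row 2, column 2: row 2 has {red} and column 2 has {blue, teal, red, green, gold}, leaving only pink.
Row 2, column 3: row 2 has {pink, red} and column 3 has {blue, teal, pink, red, green}, leaving only gold.
Row 2, column 6: row 2 has {pink, red, gold} and column 6 has {blue, red, green, gold}, leaving only teal.
Row 4, column 6: row 4 has {blue, teal, red, green} and column 6 has {blue, teal, red, green, gold}, leaving only pink.
Row 4, column 5: row 4 has {blue, teal, pink, red, green} and column 5 has {teal, red}, leaving only gold.
Row 3, column 5: row 3 has {blue, teal, pink, red} and column 5 has {teal, red, gold}, leaving only green.
Row 3 already has {blue, teal, pink, red, green} and column 4 already has {teal, pink, red}, so row 3, column 4 must be gold.

gold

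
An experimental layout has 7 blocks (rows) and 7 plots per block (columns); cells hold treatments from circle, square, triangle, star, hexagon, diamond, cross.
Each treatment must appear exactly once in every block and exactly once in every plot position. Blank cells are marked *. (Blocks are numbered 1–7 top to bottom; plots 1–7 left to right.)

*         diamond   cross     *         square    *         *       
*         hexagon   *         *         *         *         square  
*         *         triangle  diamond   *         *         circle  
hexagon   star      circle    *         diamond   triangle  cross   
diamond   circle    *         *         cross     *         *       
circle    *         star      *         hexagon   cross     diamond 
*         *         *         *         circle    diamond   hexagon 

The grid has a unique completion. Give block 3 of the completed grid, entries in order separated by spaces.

Block 3, plot 5: block 3 has {circle, triangle, diamond} and plot 5 has {circle, square, hexagon, diamond, cross}, leaving only star.
Block 2, plot 3: block 2 has {square, hexagon} and plot 3 has {circle, triangle, star, cross}, leaving only diamond.
Block 2, plot 5: block 2 has {square, hexagon, diamond} and plot 5 has {circle, square, star, hexagon, diamond, cross}, leaving only triangle.
Block 4, plot 4: block 4 has {circle, triangle, star, hexagon, diamond, cross} and plot 4 has {diamond}, leaving only square.
Block 6, plot 4: block 6 has {circle, star, hexagon, diamond, cross} and plot 4 has {square, diamond}, leaving only triangle.
Block 6, plot 2: block 6 has {circle, triangle, star, hexagon, diamond, cross} and plot 2 has {circle, star, hexagon, diamond}, leaving only square.
Block 3, plot 2: block 3 has {circle, triangle, star, diamond} and plot 2 has {circle, square, star, hexagon, diamond}, leaving only cross.
Block 3, plot 1: block 3 has {circle, triangle, star, diamond, cross} and plot 1 has {circle, hexagon, diamond}, leaving only square.
Block 3, plot 6: block 3 has {circle, square, triangle, star, diamond, cross} and plot 6 has {triangle, diamond, cross}, leaving only hexagon.
So block 3 reads: square cross triangle diamond star hexagon circle.

square cross triangle diamond star hexagon circle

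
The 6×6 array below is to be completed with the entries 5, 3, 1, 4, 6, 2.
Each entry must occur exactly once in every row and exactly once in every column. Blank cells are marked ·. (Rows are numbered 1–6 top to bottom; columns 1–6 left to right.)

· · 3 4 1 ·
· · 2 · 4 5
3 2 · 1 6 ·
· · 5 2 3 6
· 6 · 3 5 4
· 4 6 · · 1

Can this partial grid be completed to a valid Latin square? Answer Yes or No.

No

Row 3, column 6: row 3 together with column 6 already contain {5, 3, 1, 4, 6, 2} — every symbol — so nothing can go there. The grid has no valid completion.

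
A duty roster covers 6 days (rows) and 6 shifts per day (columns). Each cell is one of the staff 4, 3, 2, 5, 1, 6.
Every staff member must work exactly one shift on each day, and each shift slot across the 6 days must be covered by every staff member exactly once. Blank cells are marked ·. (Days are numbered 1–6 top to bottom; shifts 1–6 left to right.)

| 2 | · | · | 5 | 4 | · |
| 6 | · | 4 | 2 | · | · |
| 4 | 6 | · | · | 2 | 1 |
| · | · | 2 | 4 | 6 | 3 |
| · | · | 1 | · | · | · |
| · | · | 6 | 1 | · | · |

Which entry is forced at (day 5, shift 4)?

6

Day 1, shift 3: day 1 has {4, 2, 5} and shift 3 has {4, 2, 1, 6}, leaving only 3.
Day 1, shift 2: day 1 has {4, 3, 2, 5} and shift 2 has {6}, leaving only 1.
Day 1, shift 6: day 1 has {4, 3, 2, 5, 1} and shift 6 has {3, 1}, leaving only 6.
Day 2, shift 6: day 2 has {4, 2, 6} and shift 6 has {3, 1, 6}, leaving only 5.
Day 2, shift 2: day 2 has {4, 2, 5, 6} and shift 2 has {1, 6}, leaving only 3.
Day 2, shift 5: day 2 has {4, 3, 2, 5, 6} and shift 5 has {4, 2, 6}, leaving only 1.
Day 3, shift 3: day 3 has {4, 2, 1, 6} and shift 3 has {4, 3, 2, 1, 6}, leaving only 5.
Day 3, shift 4: day 3 has {4, 2, 5, 1, 6} and shift 4 has {4, 2, 5, 1}, leaving only 3.
Day 5 already has {1} and shift 4 already has {4, 3, 2, 5, 1}, so day 5, shift 4 must be 6.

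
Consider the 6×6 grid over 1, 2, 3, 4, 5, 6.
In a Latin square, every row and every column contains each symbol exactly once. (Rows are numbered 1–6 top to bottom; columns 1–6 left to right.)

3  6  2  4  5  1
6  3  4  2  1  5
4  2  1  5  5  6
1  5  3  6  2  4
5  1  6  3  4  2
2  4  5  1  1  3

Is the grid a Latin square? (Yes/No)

Row 6 contains 1 twice (at columns 4 and 5); row 3 is also not a permutation.

No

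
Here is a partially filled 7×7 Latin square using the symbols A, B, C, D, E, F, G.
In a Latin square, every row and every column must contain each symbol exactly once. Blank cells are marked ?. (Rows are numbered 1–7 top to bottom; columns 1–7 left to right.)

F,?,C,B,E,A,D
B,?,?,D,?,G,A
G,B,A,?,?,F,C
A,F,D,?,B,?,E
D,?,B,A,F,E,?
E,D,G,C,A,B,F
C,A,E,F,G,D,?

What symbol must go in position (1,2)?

G

Row 1 already has {A, B, C, D, E, F} and column 2 already has {A, B, D, F}, so row 1, column 2 must be G.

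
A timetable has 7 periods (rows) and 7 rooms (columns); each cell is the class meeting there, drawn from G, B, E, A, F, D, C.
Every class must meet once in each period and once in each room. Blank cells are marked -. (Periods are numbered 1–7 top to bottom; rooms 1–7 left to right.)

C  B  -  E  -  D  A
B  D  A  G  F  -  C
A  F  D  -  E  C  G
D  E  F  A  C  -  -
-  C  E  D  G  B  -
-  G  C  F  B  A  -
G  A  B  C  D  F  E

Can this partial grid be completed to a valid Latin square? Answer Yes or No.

No

Period 1, room 5: period 1 together with room 5 already contain {G, B, E, A, F, D, C} — every symbol — so nothing can go there. The grid has no valid completion.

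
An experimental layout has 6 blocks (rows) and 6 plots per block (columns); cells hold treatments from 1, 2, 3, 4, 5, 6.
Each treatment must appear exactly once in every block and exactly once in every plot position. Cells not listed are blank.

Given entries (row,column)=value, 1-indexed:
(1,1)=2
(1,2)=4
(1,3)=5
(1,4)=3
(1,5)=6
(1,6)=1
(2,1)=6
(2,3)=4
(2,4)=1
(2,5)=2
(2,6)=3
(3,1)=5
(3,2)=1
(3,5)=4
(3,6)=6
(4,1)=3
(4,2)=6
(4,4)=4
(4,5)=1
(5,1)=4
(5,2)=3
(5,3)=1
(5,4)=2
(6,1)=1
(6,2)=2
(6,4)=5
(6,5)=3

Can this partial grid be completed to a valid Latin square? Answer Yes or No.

No

Block 3, plot 4: block 3 together with plot 4 already contain {1, 2, 3, 4, 5, 6} — every symbol — so nothing can go there. The grid has no valid completion.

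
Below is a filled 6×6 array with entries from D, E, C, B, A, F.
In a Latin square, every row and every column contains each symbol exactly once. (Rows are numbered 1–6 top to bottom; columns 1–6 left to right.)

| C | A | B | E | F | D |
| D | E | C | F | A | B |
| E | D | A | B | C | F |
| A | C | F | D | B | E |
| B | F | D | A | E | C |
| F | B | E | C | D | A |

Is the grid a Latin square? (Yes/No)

Each row is a permutation of the 6 symbols, and so is each column.

Yes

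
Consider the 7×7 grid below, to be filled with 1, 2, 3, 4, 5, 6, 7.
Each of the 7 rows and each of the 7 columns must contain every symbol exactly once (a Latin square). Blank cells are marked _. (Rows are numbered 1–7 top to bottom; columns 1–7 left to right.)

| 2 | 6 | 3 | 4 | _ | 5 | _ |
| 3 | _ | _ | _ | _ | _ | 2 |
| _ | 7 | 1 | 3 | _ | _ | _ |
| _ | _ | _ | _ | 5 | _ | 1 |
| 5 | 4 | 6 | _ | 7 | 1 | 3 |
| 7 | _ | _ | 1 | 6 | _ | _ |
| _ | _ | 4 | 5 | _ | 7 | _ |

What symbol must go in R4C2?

3

Row 1, column 5: row 1 has {2, 3, 4, 5, 6} and column 5 has {5, 6, 7}, leaving only 1.
Row 1, column 7: row 1 has {1, 2, 3, 4, 5, 6} and column 7 has {1, 2, 3}, leaving only 7.
Row 2, column 5: row 2 has {2, 3} and column 5 has {1, 5, 6, 7}, leaving only 4.
Row 2, column 6: row 2 has {2, 3, 4} and column 6 has {1, 5, 7}, leaving only 6.
Row 2, column 4: row 2 has {2, 3, 4, 6} and column 4 has {1, 3, 4, 5}, leaving only 7.
Row 2, column 3: row 2 has {2, 3, 4, 6, 7} and column 3 has {1, 3, 4, 6}, leaving only 5.
Row 2, column 2: row 2 has {2, 3, 4, 5, 6, 7} and column 2 has {4, 6, 7}, leaving only 1.
Row 3, column 5: row 3 has {1, 3, 7} and column 5 has {1, 4, 5, 6, 7}, leaving only 2.
Row 3, column 6: row 3 has {1, 2, 3, 7} and column 6 has {1, 5, 6, 7}, leaving only 4.
Row 3, column 1: row 3 has {1, 2, 3, 4, 7} and column 1 has {2, 3, 5, 7}, leaving only 6.
Row 3, column 7: row 3 has {1, 2, 3, 4, 6, 7} and column 7 has {1, 2, 3, 7}, leaving only 5.
Row 4, column 1: row 4 has {1, 5} and column 1 has {2, 3, 5, 6, 7}, leaving only 4.
Row 5, column 4: row 5 has {1, 3, 4, 5, 6, 7} and column 4 has {1, 3, 4, 5, 7}, leaving only 2.
Row 4, column 4: row 4 has {1, 4, 5} and column 4 has {1, 2, 3, 4, 5, 7}, leaving only 6.
Row 6, column 3: row 6 has {1, 6, 7} and column 3 has {1, 3, 4, 5, 6}, leaving only 2.
Row 4, column 3: row 4 has {1, 4, 5, 6} and column 3 has {1, 2, 3, 4, 5, 6}, leaving only 7.
Row 6, column 6: row 6 has {1, 2, 6, 7} and column 6 has {1, 4, 5, 6, 7}, leaving only 3.
Row 4, column 6: row 4 has {1, 4, 5, 6, 7} and column 6 has {1, 3, 4, 5, 6, 7}, leaving only 2.
Row 4 already has {1, 2, 4, 5, 6, 7} and column 2 already has {1, 4, 6, 7}, so row 4, column 2 must be 3.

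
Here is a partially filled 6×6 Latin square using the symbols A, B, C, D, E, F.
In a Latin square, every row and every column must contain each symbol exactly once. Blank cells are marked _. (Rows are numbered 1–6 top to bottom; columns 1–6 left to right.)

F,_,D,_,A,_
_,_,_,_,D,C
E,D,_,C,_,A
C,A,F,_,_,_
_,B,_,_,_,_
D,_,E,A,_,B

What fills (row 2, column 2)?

E

Row 1, column 6: row 1 has {A, D, F} and column 6 has {A, B, C}, leaving only E.
Row 1, column 2: row 1 has {A, D, E, F} and column 2 has {A, B, D}, leaving only C.
Row 1, column 4: row 1 has {A, C, D, E, F} and column 4 has {A, C}, leaving only B.
Row 3, column 3: row 3 has {A, C, D, E} and column 3 has {D, E, F}, leaving only B.
Row 2, column 3: row 2 has {C, D} and column 3 has {B, D, E, F}, leaving only A.
Row 2, column 1: row 2 has {A, C, D} and column 1 has {C, D, E, F}, leaving only B.
Row 3, column 5: row 3 has {A, B, C, D, E} and column 5 has {A, D}, leaving only F.
Row 4, column 6: row 4 has {A, C, F} and column 6 has {A, B, C, E}, leaving only D.
Row 4, column 4: row 4 has {A, C, D, F} and column 4 has {A, B, C}, leaving only E.
Row 2, column 4: row 2 has {A, B, C, D} and column 4 has {A, B, C, E}, leaving only F.
Row 2 already has {A, B, C, D, F} and column 2 already has {A, B, C, D}, so row 2, column 2 must be E.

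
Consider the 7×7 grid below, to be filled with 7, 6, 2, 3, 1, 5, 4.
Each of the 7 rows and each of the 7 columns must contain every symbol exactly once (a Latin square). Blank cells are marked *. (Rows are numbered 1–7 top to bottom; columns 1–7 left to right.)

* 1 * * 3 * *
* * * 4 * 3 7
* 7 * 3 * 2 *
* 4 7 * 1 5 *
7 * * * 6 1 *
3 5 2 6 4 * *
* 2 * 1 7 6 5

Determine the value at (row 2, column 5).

2

Row 2, column 2: row 2 has {7, 3, 4} and column 2 has {7, 2, 1, 5, 4}, leaving only 6.
Row 3, column 5: row 3 has {7, 2, 3} and column 5 has {7, 6, 3, 1, 4}, leaving only 5.
Row 2 already has {7, 6, 3, 4} and column 5 already has {7, 6, 3, 1, 5, 4}, so row 2, column 5 must be 2.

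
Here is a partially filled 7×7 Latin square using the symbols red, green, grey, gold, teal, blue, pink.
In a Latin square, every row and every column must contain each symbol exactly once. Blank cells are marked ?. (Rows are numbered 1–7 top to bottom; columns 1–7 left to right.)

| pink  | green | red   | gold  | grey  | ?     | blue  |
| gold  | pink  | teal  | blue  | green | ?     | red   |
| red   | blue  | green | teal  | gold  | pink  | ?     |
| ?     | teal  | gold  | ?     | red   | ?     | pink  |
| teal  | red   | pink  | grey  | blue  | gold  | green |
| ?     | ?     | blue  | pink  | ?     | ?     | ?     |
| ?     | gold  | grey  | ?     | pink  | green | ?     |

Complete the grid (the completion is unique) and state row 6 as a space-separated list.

Row 6, column 2: row 6 has {blue, pink} and column 2 has {red, green, gold, teal, blue, pink}, leaving only grey.
Row 6, column 1: row 6 has {grey, blue, pink} and column 1 has {red, gold, teal, pink}, leaving only green.
Row 6, column 5: row 6 has {green, grey, blue, pink} and column 5 has {red, green, grey, gold, blue, pink}, leaving only teal.
Row 6, column 6: row 6 has {green, grey, teal, blue, pink} and column 6 has {green, gold, pink}, leaving only red.
Row 6, column 7: row 6 has {red, green, grey, teal, blue, pink} and column 7 has {red, green, blue, pink}, leaving only gold.
So row 6 reads: green grey blue pink teal red gold.

green grey blue pink teal red gold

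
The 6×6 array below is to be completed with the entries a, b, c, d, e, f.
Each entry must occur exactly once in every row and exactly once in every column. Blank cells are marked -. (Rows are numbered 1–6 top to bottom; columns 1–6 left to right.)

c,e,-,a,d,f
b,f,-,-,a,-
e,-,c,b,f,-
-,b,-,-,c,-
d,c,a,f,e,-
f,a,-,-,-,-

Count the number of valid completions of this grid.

Row 1, column 3: eliminating its row and column leaves {b}.
Row 2, column 3: eliminating its row and column leaves {d, e}.
Row 2, column 4: eliminating its row and column leaves {c, d, e}.
Row 2, column 6: eliminating its row and column leaves {c, d, e}.
Row 3, column 2: eliminating its row and column leaves {d}.
Row 3, column 6: eliminating its row and column leaves {a, d}.
Row 4, column 1: eliminating its row and column leaves {a}.
Row 4, column 3: eliminating its row and column leaves {d, e, f}.
Row 4, column 4: eliminating its row and column leaves {d, e}.
Row 4, column 6: eliminating its row and column leaves {a, d, e}.
Row 5, column 6: eliminating its row and column leaves {b}.
Row 6, column 3: eliminating its row and column leaves {b, d, e}.
Row 6, column 4: eliminating its row and column leaves {c, d, e}.
Row 6, column 5: eliminating its row and column leaves {b}.
Row 6, column 6: eliminating its row and column leaves {b, c, d, e}.
Enumerating the assignments across these blanks that avoid any row or column repeat gives 4 completions.

4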